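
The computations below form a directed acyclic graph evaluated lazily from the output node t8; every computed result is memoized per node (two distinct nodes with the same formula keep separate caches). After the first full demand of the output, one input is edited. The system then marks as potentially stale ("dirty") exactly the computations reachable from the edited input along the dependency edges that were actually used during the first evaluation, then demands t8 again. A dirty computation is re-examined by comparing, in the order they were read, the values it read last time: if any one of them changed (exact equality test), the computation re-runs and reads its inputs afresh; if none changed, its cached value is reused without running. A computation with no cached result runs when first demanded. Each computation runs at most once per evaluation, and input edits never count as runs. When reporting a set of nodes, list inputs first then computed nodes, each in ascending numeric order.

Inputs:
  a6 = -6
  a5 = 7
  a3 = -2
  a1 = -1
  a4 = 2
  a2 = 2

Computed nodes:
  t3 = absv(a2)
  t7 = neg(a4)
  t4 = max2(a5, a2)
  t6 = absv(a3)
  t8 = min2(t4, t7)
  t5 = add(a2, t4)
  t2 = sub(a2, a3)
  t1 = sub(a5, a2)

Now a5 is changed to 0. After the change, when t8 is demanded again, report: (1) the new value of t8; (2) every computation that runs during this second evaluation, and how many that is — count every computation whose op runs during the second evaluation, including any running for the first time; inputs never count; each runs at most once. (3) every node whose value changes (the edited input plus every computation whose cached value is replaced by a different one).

Demanding t8 again yields -2.
2 computations run: t4, t8.
The nodes whose values change: a5, t4.

First demand of the output computes:
  t4 = max2(7, 2) = 7
  t7 = neg(2) = -2
  t8 = min2(7, -2) = -2

After the edit, cleaning proceeds:
  t4: a read changed (a5 7->0) — executes, giving 2.
  t8: a read changed (t4 7->2) — executes, giving -2 — identical to its old value.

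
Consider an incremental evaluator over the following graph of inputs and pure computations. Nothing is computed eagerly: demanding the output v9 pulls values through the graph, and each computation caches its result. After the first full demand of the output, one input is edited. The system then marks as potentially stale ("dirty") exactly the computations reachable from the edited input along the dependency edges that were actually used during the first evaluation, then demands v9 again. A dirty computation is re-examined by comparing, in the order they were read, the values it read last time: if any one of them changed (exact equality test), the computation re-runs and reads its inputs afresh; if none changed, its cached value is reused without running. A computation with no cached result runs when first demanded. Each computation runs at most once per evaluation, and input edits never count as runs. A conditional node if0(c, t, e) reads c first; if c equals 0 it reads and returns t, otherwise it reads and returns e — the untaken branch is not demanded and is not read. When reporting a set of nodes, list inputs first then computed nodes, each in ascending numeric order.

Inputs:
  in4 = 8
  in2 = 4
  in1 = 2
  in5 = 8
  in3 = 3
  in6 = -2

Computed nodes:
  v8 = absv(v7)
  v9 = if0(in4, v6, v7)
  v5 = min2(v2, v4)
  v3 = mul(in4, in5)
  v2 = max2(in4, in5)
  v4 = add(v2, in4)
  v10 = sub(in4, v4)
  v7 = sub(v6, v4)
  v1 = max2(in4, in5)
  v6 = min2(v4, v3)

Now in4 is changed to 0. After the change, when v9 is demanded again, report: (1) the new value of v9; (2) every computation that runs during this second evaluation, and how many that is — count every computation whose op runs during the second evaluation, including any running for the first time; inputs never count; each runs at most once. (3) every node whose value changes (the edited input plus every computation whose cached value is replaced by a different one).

v9 now evaluates to 0.
Run set: v2, v3, v4, v6, v9 (5 run).
Changed values: in4, v3, v4, v6.
The important point: the flipped condition redirects demand; v7 is left stale, never re-checked.

Initial pass — values computed on the first demand:
  v2 = max2(8, 8) = 8
  v3 = mul(8, 8) = 64
  v4 = add(8, 8) = 16
  v6 = min2(16, 64) = 16
  v7 = sub(16, 16) = 0
  v9 = if0(in4=8 -> else branch v7) = 0

Second demand — change propagation:
  v2: re-runs because in4 8->0; new result 8 (unchanged).
  v3: re-runs because in4 8->0; new result 0.
  v4: re-runs because in4 8->0; new result 8.
  v6: re-runs because v4 16->8; v3 64->0; new result 0.
  v7: dirty yet unreached — the second evaluation never asks for it.
  v9: re-runs because in4 8->0; new result 0 (unchanged).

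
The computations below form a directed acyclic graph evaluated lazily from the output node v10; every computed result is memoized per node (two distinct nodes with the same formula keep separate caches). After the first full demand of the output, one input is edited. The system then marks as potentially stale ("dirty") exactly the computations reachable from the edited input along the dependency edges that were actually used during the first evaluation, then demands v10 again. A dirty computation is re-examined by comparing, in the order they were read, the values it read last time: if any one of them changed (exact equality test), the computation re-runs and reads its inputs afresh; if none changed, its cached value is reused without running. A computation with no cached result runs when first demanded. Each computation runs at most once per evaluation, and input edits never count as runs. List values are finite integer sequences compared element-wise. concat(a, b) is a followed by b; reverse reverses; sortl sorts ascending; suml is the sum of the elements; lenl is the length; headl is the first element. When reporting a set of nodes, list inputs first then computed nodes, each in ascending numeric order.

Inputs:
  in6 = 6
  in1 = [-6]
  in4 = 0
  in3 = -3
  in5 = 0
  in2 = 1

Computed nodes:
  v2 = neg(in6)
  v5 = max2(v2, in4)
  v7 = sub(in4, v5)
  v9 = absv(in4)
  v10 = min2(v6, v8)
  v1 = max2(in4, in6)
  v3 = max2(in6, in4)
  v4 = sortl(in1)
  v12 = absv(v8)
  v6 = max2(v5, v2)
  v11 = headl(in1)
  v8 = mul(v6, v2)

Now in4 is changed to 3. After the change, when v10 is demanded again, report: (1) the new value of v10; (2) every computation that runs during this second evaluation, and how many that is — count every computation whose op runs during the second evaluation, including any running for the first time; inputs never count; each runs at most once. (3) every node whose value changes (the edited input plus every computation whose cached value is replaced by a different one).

Demanding v10 again yields -18.
4 computations run: v5, v6, v8, v10.
The nodes whose values change: in4, v5, v6, v8, v10.

First demand of the output computes:
  v2 = neg(6) = -6
  v5 = max2(-6, 0) = 0
  v6 = max2(0, -6) = 0
  v8 = mul(0, -6) = 0
  v10 = min2(0, 0) = 0

After the edit, cleaning proceeds:
  v5: a read changed (in4 0->3) — executes, giving 3.
  v6: a read changed (v5 0->3) — executes, giving 3.
  v8: a read changed (v6 0->3) — executes, giving -18.
  v10: a read changed (v6 0->3; v8 0->-18) — executes, giving -18.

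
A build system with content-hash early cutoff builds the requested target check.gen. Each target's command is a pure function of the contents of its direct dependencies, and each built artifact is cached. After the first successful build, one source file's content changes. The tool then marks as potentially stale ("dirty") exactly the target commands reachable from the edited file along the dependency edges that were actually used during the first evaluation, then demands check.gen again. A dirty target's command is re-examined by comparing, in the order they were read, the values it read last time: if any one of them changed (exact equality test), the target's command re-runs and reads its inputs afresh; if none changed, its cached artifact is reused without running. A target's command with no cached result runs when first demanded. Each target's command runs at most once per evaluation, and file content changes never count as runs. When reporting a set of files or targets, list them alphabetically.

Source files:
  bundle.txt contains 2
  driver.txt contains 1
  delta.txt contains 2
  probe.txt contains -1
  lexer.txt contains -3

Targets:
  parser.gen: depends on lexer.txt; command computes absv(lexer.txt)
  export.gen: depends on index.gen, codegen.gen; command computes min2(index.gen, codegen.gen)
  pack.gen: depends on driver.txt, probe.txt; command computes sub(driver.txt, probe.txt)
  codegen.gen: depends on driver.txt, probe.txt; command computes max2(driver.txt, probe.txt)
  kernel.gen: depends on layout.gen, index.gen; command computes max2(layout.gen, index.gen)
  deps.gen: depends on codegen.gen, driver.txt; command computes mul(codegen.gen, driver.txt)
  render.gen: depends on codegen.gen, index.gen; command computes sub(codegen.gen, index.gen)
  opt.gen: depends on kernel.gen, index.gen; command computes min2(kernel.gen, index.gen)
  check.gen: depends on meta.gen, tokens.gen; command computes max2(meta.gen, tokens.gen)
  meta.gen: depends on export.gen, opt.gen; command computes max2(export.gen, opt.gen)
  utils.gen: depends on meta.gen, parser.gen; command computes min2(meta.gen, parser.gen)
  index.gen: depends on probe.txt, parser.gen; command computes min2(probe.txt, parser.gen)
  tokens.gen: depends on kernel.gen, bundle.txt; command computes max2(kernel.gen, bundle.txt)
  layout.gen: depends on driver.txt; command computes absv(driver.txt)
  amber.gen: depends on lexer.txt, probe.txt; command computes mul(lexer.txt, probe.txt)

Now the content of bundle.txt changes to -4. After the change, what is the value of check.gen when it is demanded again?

First evaluation (everything demanded from the output):
  codegen.gen = max2(1, -1) = 1
  layout.gen = absv(1) = 1
  parser.gen = absv(-3) = 3
  index.gen = min2(-1, 3) = -1
  export.gen = min2(-1, 1) = -1
  kernel.gen = max2(1, -1) = 1
  opt.gen = min2(1, -1) = -1
  meta.gen = max2(-1, -1) = -1
  tokens.gen = max2(1, 2) = 2
  check.gen = max2(-1, 2) = 2

Propagation after the edit:
  tokens.gen: runs — bundle.txt 2->-4; result 1.
  check.gen: runs — tokens.gen 2->1; result 1.

New value of check.gen: 1.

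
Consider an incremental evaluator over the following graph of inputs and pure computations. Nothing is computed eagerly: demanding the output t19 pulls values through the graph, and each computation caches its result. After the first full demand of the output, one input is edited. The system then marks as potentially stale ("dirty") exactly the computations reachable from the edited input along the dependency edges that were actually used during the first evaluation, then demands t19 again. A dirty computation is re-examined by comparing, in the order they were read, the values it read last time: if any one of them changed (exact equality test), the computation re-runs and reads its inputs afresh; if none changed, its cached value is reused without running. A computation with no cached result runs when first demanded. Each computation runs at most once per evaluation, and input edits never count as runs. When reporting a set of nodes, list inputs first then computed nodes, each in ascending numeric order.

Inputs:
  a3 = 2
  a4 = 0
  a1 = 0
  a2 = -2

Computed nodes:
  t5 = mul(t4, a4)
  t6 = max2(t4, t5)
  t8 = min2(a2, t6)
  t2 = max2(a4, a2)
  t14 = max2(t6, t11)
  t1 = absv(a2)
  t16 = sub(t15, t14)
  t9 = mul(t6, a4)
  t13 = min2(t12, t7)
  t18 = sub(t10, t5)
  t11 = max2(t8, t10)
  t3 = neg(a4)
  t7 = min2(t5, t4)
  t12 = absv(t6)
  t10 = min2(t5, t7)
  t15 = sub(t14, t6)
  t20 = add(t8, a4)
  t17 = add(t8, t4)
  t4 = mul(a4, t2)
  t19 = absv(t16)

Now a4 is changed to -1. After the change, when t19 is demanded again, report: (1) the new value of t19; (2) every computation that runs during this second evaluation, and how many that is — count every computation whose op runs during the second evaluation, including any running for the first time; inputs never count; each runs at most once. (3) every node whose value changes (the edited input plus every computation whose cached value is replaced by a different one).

t19 now evaluates to 1.
Run set: t2, t4, t5, t6, t7, t8, t10, t11, t14, t15, t16, t19 (12 run).
Changed values: a4, t2, t4, t5, t6, t7, t10, t11, t14, t16, t19.

Initial pass — values computed on the first demand:
  t2 = max2(0, -2) = 0
  t4 = mul(0, 0) = 0
  t5 = mul(0, 0) = 0
  t6 = max2(0, 0) = 0
  t7 = min2(0, 0) = 0
  t8 = min2(-2, 0) = -2
  t10 = min2(0, 0) = 0
  t11 = max2(-2, 0) = 0
  t14 = max2(0, 0) = 0
  t15 = sub(0, 0) = 0
  t16 = sub(0, 0) = 0
  t19 = absv(0) = 0

Second demand — change propagation:
  t2: re-runs because a4 0->-1; new result -1.
  t4: re-runs because a4 0->-1; t2 0->-1; new result 1.
  t5: re-runs because t4 0->1; a4 0->-1; new result -1.
  t6: re-runs because t4 0->1; t5 0->-1; new result 1.
  t7: re-runs because t5 0->-1; t4 0->1; new result -1.
  t8: re-runs because t6 0->1; new result -2 (unchanged).
  t10: re-runs because t5 0->-1; t7 0->-1; new result -1.
  t11: re-runs because t10 0->-1; new result -1.
  t14: re-runs because t6 0->1; t11 0->-1; new result 1.
  t15: re-runs because t14 0->1; t6 0->1; new result 0 (unchanged).
  t16: re-runs because t14 0->1; new result -1.
  t19: re-runs because t16 0->-1; new result 1.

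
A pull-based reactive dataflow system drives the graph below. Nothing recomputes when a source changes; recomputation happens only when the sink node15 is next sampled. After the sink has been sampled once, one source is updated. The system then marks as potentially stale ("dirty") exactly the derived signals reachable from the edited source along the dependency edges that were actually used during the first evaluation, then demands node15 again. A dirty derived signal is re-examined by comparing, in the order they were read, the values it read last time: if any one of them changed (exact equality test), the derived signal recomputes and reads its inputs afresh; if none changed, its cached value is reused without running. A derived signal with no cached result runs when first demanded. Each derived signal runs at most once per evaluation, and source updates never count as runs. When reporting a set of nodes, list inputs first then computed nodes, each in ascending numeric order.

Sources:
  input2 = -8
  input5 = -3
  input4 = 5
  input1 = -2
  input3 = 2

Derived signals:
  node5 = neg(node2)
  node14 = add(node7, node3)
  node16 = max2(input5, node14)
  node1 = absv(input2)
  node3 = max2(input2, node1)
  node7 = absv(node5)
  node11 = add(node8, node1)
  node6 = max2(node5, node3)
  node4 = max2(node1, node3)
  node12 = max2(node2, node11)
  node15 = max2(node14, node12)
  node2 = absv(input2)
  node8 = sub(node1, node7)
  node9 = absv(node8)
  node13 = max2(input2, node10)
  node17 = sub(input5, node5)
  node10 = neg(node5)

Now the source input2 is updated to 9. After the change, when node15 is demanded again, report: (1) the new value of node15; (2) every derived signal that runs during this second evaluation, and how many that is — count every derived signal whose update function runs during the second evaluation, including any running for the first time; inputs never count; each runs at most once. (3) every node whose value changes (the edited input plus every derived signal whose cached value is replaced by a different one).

New value of node15: 18.
Derived signals that run: node1, node2, node3, node5, node7, node8, node11, node12, node14, node15 — 10 in total.
Values that change: input2, node1, node2, node3, node5, node7, node11, node12, node14, node15.

First evaluation (everything demanded from the output):
  node1 = absv(-8) = 8
  node2 = absv(-8) = 8
  node3 = max2(-8, 8) = 8
  node5 = neg(8) = -8
  node7 = absv(-8) = 8
  node8 = sub(8, 8) = 0
  node11 = add(0, 8) = 8
  node12 = max2(8, 8) = 8
  node14 = add(8, 8) = 16
  node15 = max2(16, 8) = 16

Propagation after the edit:
  node1: runs — input2 -8->9; result 9.
  node2: runs — input2 -8->9; result 9.
  node3: runs — input2 -8->9; node1 8->9; result 9.
  node5: runs — node2 8->9; result -9.
  node7: runs — node5 -8->-9; result 9.
  node8: runs — node1 8->9; node7 8->9; result 0 (same value as before).
  node11: runs — node1 8->9; result 9.
  node12: runs — node2 8->9; node11 8->9; result 9.
  node14: runs — node7 8->9; node3 8->9; result 18.
  node15: runs — node14 16->18; node12 8->9; result 18.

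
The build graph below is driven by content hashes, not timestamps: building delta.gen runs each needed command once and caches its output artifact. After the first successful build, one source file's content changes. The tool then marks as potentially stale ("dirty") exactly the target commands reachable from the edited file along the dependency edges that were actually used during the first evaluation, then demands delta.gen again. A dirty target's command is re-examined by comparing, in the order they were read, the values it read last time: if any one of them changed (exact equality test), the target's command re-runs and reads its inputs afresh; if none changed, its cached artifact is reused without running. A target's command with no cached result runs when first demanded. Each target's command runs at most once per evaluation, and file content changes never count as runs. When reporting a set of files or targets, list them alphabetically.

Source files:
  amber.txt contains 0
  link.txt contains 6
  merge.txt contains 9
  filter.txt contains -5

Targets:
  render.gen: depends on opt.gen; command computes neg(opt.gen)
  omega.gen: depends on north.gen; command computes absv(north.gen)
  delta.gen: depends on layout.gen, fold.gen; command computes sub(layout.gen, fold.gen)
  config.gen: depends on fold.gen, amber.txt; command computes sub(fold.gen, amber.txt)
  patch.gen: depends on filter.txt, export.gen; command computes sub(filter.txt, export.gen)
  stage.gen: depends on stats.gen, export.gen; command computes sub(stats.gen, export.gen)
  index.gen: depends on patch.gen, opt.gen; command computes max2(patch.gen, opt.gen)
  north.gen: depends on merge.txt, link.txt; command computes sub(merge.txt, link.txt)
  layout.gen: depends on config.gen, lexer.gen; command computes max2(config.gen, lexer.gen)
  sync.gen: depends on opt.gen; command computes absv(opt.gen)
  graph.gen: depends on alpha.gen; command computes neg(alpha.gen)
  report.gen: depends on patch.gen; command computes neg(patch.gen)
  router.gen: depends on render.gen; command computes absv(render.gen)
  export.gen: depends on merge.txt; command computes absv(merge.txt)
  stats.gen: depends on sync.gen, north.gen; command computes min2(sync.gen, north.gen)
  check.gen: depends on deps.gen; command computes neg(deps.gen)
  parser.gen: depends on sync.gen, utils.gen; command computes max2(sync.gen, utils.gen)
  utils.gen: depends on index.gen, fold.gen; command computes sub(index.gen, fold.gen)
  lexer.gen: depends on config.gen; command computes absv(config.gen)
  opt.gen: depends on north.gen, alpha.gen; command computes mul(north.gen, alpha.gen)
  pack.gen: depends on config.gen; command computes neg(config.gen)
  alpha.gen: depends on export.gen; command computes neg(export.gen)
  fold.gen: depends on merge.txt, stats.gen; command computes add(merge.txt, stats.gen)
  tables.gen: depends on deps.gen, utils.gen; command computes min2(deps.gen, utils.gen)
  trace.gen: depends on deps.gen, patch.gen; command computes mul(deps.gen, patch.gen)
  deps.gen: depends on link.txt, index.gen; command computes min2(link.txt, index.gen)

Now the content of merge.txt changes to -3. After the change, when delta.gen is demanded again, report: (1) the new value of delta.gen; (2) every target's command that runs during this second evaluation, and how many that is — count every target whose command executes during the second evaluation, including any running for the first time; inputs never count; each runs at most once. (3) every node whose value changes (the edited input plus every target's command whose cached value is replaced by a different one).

delta.gen now evaluates to 24.
Run set: alpha.gen, config.gen, delta.gen, export.gen, fold.gen, layout.gen, lexer.gen, north.gen, opt.gen, stats.gen, sync.gen (11 run).
Changed values: alpha.gen, config.gen, delta.gen, export.gen, fold.gen, merge.txt, north.gen, opt.gen, stats.gen.

Initial pass — values computed on the first demand:
  export.gen = absv(9) = 9
  alpha.gen = neg(9) = -9
  north.gen = sub(9, 6) = 3
  opt.gen = mul(3, -9) = -27
  sync.gen = absv(-27) = 27
  stats.gen = min2(27, 3) = 3
  fold.gen = add(9, 3) = 12
  config.gen = sub(12, 0) = 12
  lexer.gen = absv(12) = 12
  layout.gen = max2(12, 12) = 12
  delta.gen = sub(12, 12) = 0

Second demand — change propagation:
  export.gen: re-runs because merge.txt 9->-3; new result 3.
  alpha.gen: re-runs because export.gen 9->3; new result -3.
  north.gen: re-runs because merge.txt 9->-3; new result -9.
  opt.gen: re-runs because north.gen 3->-9; alpha.gen -9->-3; new result 27.
  sync.gen: re-runs because opt.gen -27->27; new result 27 (unchanged).
  stats.gen: re-runs because north.gen 3->-9; new result -9.
  fold.gen: re-runs because merge.txt 9->-3; stats.gen 3->-9; new result -12.
  config.gen: re-runs because fold.gen 12->-12; new result -12.
  lexer.gen: re-runs because config.gen 12->-12; new result 12 (unchanged).
  layout.gen: re-runs because config.gen 12->-12; new result 12 (unchanged).
  delta.gen: re-runs because fold.gen 12->-12; new result 24.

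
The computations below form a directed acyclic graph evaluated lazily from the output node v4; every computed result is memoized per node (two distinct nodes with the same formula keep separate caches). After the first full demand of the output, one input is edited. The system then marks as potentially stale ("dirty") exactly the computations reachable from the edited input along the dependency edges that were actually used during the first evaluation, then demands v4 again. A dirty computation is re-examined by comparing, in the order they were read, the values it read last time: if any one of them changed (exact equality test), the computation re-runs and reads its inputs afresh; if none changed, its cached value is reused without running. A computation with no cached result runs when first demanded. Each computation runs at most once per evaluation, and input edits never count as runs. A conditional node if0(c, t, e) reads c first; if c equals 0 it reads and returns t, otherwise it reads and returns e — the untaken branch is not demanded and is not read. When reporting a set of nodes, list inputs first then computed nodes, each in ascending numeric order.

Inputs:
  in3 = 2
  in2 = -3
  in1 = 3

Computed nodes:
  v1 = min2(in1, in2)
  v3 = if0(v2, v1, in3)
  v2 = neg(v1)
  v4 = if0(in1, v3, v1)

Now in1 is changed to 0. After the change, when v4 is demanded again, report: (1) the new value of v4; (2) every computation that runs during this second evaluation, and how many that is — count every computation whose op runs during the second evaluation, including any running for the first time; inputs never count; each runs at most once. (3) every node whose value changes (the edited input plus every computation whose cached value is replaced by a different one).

First demand of the output computes:
  v1 = min2(3, -3) = -3
  v4 = if0(in1=3 -> else branch v1) = -3

After the edit, cleaning proceeds:
  v1: a read changed (in1 3->0) — executes, giving -3 — identical to its old value.
  v2: had never run; runs now, result 3.
  v3: had never run; runs now, result 2.
  v4: a read changed (in1 3->0) — executes, giving 2.

Note the branch switch — v2, v3 had no cache and run now for the first time.

Demanding v4 again yields 2.
4 computations run: v1, v2, v3, v4.
The nodes whose values change: in1, v4.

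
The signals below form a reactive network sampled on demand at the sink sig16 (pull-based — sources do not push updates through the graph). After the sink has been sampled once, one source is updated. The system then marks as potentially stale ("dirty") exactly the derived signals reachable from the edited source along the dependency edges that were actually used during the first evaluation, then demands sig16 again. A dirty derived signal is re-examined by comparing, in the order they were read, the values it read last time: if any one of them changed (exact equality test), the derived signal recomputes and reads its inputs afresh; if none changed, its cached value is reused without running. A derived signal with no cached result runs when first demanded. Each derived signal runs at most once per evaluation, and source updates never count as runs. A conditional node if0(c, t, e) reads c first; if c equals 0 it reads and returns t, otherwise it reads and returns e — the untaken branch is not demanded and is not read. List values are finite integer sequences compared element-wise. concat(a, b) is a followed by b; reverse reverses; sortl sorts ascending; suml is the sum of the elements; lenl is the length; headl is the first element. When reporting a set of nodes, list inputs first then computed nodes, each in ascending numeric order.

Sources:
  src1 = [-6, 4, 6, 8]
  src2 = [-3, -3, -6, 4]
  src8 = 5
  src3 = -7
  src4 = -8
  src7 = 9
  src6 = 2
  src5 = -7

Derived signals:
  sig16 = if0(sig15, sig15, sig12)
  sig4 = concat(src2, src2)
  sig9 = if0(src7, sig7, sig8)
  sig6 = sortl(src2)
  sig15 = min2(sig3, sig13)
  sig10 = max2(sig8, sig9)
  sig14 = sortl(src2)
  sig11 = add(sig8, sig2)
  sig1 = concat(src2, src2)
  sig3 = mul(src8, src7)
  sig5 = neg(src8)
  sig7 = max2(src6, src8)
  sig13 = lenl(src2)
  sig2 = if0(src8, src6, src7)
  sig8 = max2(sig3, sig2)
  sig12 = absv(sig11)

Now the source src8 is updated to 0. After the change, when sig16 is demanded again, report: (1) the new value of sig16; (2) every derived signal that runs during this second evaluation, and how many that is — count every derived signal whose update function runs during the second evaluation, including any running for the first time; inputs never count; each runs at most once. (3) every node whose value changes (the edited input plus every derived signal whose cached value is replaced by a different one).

Initial pass — values computed on the first demand:
  sig2 = if0(src8=5 -> else branch src7) = 9
  sig3 = mul(5, 9) = 45
  sig8 = max2(45, 9) = 45
  sig11 = add(45, 9) = 54
  sig12 = absv(54) = 54
  sig13 = lenl([-3, -3, -6, 4]) = 4
  sig15 = min2(45, 4) = 4
  sig16 = if0(sig15=4 -> else branch sig12) = 54

Second demand — change propagation:
  sig2: dirty yet unreached — the second evaluation never asks for it.
  sig3: re-runs because src8 5->0; new result 0.
  sig8: dirty yet unreached — the second evaluation never asks for it.
  sig11: dirty yet unreached — the second evaluation never asks for it.
  sig12: dirty yet unreached — the second evaluation never asks for it.
  sig15: re-runs because sig3 45->0; new result 0.
  sig16: re-runs because sig15 4->0; new result 0.

The important point: the flipped condition redirects demand; sig2, sig8, sig11, sig12 are left stale, never re-checked.

sig16 now evaluates to 0.
Run set: sig3, sig15, sig16 (3 run).
Changed values: src8, sig3, sig15, sig16.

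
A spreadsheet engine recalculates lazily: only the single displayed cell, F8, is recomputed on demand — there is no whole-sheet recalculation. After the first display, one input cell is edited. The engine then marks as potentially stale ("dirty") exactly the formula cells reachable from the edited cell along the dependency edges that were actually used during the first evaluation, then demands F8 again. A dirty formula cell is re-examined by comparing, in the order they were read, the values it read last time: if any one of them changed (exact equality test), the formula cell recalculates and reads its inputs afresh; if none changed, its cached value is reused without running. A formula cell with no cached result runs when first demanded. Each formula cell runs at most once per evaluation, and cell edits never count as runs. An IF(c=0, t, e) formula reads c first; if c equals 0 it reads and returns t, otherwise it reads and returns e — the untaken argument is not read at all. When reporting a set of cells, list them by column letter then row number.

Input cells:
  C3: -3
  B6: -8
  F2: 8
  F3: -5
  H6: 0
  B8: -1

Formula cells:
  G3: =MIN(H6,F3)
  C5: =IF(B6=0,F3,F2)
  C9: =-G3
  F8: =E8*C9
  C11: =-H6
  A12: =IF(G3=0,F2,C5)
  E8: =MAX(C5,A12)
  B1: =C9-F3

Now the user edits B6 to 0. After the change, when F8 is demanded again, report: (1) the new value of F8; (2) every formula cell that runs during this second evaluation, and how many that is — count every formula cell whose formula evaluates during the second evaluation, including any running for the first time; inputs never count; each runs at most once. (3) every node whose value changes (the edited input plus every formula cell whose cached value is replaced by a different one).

First evaluation (everything demanded from the output):
  C5 = IF(B6=0: B6=-8 -> else branch F2) = 8
  G3 = MIN(0, -5) = -5
  A12 = IF(G3=0: G3=-5 -> else branch C5) = 8
  C9 = -(-5) = 5
  E8 = MAX(8, 8) = 8
  F8 = 8 * 5 = 40

Propagation after the edit:
  C5: runs — B6 -8->0; result -5.
  A12: runs — C5 8->-5; result -5.
  E8: runs — C5 8->-5; A12 8->-5; result -5.
  F8: runs — E8 8->-5; result -25.

New value of F8: -25.
Formula cells that run: A12, C5, E8, F8 — 4 in total.
Values that change: A12, B6, C5, E8, F8.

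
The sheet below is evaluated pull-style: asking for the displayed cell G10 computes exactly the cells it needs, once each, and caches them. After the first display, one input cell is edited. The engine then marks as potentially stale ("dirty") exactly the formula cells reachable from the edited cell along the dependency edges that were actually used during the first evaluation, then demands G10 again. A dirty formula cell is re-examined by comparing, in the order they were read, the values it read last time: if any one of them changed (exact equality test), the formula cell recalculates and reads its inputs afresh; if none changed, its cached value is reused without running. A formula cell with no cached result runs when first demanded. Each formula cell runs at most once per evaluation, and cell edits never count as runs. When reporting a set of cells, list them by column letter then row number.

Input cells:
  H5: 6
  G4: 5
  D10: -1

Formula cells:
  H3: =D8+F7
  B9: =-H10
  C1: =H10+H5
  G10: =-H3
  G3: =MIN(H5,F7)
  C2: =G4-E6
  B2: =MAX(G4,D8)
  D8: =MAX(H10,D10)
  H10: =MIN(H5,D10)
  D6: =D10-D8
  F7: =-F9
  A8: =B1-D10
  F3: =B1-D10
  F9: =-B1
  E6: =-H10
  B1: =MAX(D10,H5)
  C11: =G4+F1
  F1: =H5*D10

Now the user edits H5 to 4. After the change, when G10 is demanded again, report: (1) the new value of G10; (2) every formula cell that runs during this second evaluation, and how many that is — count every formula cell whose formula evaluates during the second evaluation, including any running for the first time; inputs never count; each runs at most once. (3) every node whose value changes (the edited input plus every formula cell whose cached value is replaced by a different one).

Demanding G10 again yields -3.
6 formula cells run: B1, F7, F9, G10, H3, H10.
The nodes whose values change: B1, F7, F9, G10, H3, H5.
Note where the cutoff bites: D8 is checked, finds nothing changed, and keeps its cache.

First demand of the output computes:
  B1 = MAX(-1, 6) = 6
  F9 = -(6) = -6
  F7 = -(-6) = 6
  H10 = MIN(6, -1) = -1
  D8 = MAX(-1, -1) = -1
  H3 = -1 + 6 = 5
  G10 = -(5) = -5

After the edit, cleaning proceeds:
  B1: a read changed (H5 6->4) — executes, giving 4.
  F9: a read changed (B1 6->4) — executes, giving -4.
  F7: a read changed (F9 -6->-4) — executes, giving 4.
  H10: a read changed (H5 6->4) — executes, giving -1 — identical to its old value.
  D8: dirty, but its reads are unchanged (H10 unchanged, D10 unchanged); cached -1 stands.
  H3: a read changed (F7 6->4) — executes, giving 3.
  G10: a read changed (H3 5->3) — executes, giving -3.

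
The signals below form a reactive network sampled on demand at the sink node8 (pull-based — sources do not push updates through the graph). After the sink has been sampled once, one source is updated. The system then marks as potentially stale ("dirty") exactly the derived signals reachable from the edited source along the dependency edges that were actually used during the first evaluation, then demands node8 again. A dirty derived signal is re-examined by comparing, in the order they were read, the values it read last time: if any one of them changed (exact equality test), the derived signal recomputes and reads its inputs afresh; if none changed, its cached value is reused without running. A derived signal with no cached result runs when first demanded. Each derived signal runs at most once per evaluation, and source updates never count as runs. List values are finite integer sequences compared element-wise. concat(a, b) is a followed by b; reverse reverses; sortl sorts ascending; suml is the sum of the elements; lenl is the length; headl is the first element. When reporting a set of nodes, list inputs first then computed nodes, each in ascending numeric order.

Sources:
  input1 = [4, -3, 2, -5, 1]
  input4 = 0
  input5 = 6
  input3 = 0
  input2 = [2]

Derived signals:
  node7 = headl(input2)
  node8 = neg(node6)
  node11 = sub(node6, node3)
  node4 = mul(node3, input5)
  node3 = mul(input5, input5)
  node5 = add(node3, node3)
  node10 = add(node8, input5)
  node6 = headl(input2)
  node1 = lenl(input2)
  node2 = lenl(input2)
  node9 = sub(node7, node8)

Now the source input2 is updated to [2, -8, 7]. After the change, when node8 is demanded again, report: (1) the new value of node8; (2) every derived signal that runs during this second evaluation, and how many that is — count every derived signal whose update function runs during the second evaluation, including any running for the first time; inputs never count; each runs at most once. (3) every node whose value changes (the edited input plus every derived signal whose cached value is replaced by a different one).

Initial pass — values computed on the first demand:
  node6 = headl([2]) = 2
  node8 = neg(2) = -2

Second demand — change propagation:
  node6: re-runs because input2 [2]->[2, -8, 7]; new result 2 (unchanged).
  node8: re-examined; everything it read last time is the same (node6 unchanged) — cache -2 kept, no run.

The important point: node6 recomputes to an identical value, and the output ends up unchanged.

node8 now evaluates to -2.
Run set: node6 (1 run).
Changed values: input2.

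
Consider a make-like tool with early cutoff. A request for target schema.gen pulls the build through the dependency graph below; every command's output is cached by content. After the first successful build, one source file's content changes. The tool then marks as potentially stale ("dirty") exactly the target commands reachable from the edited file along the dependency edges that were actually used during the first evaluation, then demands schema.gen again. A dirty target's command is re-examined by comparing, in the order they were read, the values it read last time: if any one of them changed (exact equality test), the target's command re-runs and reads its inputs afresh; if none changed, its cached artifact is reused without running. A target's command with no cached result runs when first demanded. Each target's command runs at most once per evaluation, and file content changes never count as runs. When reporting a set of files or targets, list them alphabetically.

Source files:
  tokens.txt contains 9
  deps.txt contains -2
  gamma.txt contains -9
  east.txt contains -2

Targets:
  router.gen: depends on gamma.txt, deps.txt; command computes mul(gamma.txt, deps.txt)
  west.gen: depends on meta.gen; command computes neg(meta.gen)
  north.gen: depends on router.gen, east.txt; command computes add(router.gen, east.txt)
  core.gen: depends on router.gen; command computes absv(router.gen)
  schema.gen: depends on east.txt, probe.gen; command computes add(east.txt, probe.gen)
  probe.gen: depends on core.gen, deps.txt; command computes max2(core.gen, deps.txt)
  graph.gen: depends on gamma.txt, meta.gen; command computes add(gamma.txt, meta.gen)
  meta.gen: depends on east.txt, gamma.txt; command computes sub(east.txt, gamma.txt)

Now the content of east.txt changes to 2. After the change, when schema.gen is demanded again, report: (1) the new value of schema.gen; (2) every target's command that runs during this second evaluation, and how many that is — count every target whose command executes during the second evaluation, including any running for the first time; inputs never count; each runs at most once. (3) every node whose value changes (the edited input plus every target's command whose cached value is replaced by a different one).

First demand of the output computes:
  router.gen = mul(-9, -2) = 18
  core.gen = absv(18) = 18
  probe.gen = max2(18, -2) = 18
  schema.gen = add(-2, 18) = 16

After the edit, cleaning proceeds:
  schema.gen: a read changed (east.txt -2->2) — executes, giving 20.

Demanding schema.gen again yields 20.
1 target commands run: schema.gen.
The nodes whose values change: east.txt, schema.gen.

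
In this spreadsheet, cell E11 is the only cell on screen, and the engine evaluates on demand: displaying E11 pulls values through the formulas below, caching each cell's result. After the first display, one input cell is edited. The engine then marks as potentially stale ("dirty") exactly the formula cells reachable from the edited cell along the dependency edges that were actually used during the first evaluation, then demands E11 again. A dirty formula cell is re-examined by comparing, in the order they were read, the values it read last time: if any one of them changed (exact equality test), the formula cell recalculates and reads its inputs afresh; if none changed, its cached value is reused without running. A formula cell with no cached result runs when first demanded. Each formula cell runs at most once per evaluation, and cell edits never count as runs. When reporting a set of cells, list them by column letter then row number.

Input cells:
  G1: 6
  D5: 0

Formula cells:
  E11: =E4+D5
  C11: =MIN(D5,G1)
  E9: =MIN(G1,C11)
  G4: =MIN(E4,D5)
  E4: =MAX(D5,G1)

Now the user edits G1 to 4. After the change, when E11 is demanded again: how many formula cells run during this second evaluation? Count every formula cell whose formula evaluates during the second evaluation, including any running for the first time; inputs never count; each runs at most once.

Initial pass — values computed on the first demand:
  E4 = MAX(0, 6) = 6
  E11 = 6 + 0 = 6

Second demand — change propagation:
  E4: re-runs because G1 6->4; new result 4.
  E11: re-runs because E4 6->4; new result 4.

Run set: E4, E11 (2 run).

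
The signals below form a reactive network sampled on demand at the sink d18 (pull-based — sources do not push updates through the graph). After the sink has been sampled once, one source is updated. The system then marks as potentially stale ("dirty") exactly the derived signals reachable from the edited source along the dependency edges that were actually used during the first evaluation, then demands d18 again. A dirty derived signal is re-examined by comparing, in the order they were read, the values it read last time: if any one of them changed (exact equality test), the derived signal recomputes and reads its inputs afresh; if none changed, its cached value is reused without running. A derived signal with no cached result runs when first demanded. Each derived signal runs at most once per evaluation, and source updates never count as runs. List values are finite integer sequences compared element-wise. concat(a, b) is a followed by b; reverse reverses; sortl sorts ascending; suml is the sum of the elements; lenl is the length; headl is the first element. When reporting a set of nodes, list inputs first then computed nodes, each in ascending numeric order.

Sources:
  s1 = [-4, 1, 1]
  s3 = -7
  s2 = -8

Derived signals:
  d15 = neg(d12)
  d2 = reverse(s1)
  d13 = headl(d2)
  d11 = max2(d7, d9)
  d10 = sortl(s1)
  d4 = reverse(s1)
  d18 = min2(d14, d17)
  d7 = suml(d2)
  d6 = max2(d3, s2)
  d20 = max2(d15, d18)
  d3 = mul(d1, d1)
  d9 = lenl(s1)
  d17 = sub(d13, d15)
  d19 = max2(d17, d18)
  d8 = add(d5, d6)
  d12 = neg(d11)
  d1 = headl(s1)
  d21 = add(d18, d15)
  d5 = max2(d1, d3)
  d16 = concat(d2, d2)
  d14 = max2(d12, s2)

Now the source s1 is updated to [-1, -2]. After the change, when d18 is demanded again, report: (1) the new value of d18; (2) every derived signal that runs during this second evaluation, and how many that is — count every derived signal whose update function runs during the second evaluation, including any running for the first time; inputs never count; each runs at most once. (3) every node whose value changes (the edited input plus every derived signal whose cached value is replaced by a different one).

d18 now evaluates to -4.
Run set: d2, d7, d9, d11, d12, d13, d14, d15, d17, d18 (10 run).
Changed values: s1, d2, d7, d9, d11, d12, d13, d14, d15, d17, d18.

Initial pass — values computed on the first demand:
  d2 = reverse([-4, 1, 1]) = [1, 1, -4]
  d7 = suml([1, 1, -4]) = -2
  d9 = lenl([-4, 1, 1]) = 3
  d11 = max2(-2, 3) = 3
  d12 = neg(3) = -3
  d13 = headl([1, 1, -4]) = 1
  d14 = max2(-3, -8) = -3
  d15 = neg(-3) = 3
  d17 = sub(1, 3) = -2
  d18 = min2(-3, -2) = -3

Second demand — change propagation:
  d2: re-runs because s1 [-4, 1, 1]->[-1, -2]; new result [-2, -1].
  d7: re-runs because d2 [1, 1, -4]->[-2, -1]; new result -3.
  d9: re-runs because s1 [-4, 1, 1]->[-1, -2]; new result 2.
  d11: re-runs because d7 -2->-3; d9 3->2; new result 2.
  d12: re-runs because d11 3->2; new result -2.
  d13: re-runs because d2 [1, 1, -4]->[-2, -1]; new result -2.
  d14: re-runs because d12 -3->-2; new result -2.
  d15: re-runs because d12 -3->-2; new result 2.
  d17: re-runs because d13 1->-2; d15 3->2; new result -4.
  d18: re-runs because d14 -3->-2; d17 -2->-4; new result -4.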